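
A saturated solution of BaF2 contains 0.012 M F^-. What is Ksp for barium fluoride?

8.6 × 10^-7

BaF2(s) <=> Ba^2+ + 2 F^-
Stoichiometry gives [Ba^2+] = (1/2)[F^-] = 6.00 × 10^-3 M.
Ksp = [Ba^2+][F^-]^2
Ksp = 6.00 × 10^-3 × (1.2 × 10^-2)^2 = 8.6 × 10^-7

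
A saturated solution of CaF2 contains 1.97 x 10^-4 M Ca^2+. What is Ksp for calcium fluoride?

Ksp = 3.06 × 10^-11

CaF2(s) ⇌ Ca^2+ + 2 F^-
Stoichiometry gives [F^-] = (2/1)[Ca^2+] = 3.940 x 10^-4 M.
Ksp = [Ca^2+][F^-]^2
Ksp = 1.97 x 10^-4 × (3.940 x 10^-4)^2 = 3.06 × 10^-11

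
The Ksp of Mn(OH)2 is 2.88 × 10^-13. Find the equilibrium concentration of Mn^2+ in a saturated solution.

4.16 × 10^-5 M

Mn(OH)2(s) <=> Mn^2+(aq) + 2 OH^-(aq)
Ksp = [Mn^2+][OH^-]^2
With molar solubility s: [Mn^2+] = s, [OH^-] = 2s.
Ksp = s(2s)^2 = 4s^3
s = (2.88 × 10^-13 / 4)^(1/3) = 4.160 × 10^-5 M
[Mn^2+] = s = 4.16 x 10^-5 M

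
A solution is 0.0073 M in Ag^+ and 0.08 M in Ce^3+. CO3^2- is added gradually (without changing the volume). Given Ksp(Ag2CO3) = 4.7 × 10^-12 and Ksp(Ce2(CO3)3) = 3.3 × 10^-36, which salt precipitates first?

Each salt begins to precipitate when Q = Ksp, i.e. when [CO3^2-] reaches its threshold.
For Ag2CO3: 4.7 × 10^-12 = (0.0073)^2 × [CO3^2-]  ⇒  [CO3^2-] = 8.8 x 10^-8 M.
For Ce2(CO3)3: 3.3 × 10^-36 = (0.08)^2 × [CO3^2-]^3  ⇒  [CO3^2-] = 8.0 × 10^-12 M.
The salt with the lower threshold [CO3^2-] precipitates first: Ce2(CO3)3.

Ce2(CO3)3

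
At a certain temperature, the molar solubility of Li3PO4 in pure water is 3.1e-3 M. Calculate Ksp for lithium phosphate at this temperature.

Li3PO4(s) ⇌ 3 Li^+(aq) + PO4^3-(aq)
With molar solubility s: [Li^+] = 3s, [PO4^3-] = s.
Ksp = [Li^+]^3[PO4^3-]
Substituting: Ksp = (3s)^3s = 27s^4
With s = 3.1 × 10^-3: Ksp = 2.5 × 10^-9

Ksp = 2.5e-9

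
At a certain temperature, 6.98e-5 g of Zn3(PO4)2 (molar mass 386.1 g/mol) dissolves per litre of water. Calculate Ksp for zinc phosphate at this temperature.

Molar solubility s = (6.98 × 10^-5 g/L) / (386.1 g/mol) = 1.808 × 10^-7 M.
Zn3(PO4)2(s) ⇌ 3 Zn^2+ + 2 PO4^3-
With molar solubility s: [Zn^2+] = 3s, [PO4^3-] = 2s.
Ksp = [Zn^2+]^3[PO4^3-]^2
So Ksp = (3s)^3 × (2s)^2 = 108s^5
With s = 1.808 x 10^-7: Ksp = 2.09 × 10^-32

Ksp = 2.09e-32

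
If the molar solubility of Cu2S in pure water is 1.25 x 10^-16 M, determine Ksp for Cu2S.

Cu2S(s) ⇌ 2 Cu^+(aq) + S^2-(aq)
For each mole of Cu2S that dissolves: [Cu^+] = 2s, [S^2-] = s.
Ksp = [Cu^+]^2[S^2-]
Ksp = (2s)^2s = 4s^3
With s = 1.25 × 10^-16: Ksp = 7.81 × 10^-48

7.81e-48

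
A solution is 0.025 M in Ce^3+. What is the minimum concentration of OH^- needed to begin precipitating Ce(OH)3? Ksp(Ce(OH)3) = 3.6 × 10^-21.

Ce(OH)3(s) ⇌ Ce^3+ + 3 OH^-
Ksp = [Ce^3+][OH^-]^3
Precipitation begins when Q = Ksp. With [Ce^3+] = 0.025 M:
3.6 × 10^-21 = (0.025) × [OH^-]^3
[OH^-] = (3.6 × 10^-21 / 2.5 × 10^-2)^(1/3) = 5.2 x 10^-7 M

[OH^-] = 5.2 x 10^-7 M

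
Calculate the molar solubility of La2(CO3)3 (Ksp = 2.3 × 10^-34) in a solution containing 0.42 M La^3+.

3.6 x 10^-12 M

La2(CO3)3(s) <=> 2 La^3+ + 3 CO3^2-
Ksp = [La^3+]^2[CO3^2-]^3
Let s = moles of La2(CO3)3 that dissolve per litre. [La^3+] = 0.42 + 2s ≈ 0.42, [CO3^2-] = 3s (since the La^3+ already present dominates).
Ksp ≈ (0.42)^2 × (3s)^3
s = 3.6 x 10^-12 M
Check: 2s = 7.3 × 10^-12 ≪ 0.42, so the approximation is valid.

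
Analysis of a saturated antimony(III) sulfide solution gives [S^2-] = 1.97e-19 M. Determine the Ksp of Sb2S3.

1.32e-94

Sb2S3(s) <=> 2 Sb^3+ + 3 S^2-
Stoichiometry gives [Sb^3+] = (2/3)[S^2-] = 1.313 × 10^-19 M.
Ksp = [Sb^3+]^2[S^2-]^3
Ksp = (1.313 x 10^-19)^2 × (1.97 × 10^-19)^3 = 1.32 x 10^-94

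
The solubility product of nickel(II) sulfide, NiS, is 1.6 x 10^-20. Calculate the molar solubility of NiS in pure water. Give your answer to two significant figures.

NiS(s) ⇌ Ni^2+ + S^2-
Ksp = [Ni^2+][S^2-]
If s mol/L of NiS dissolves, [Ni^2+] = s and [S^2-] = s.
Ksp = s^2
s = √(1.6 x 10^-20) = 1.3 × 10^-10 M

s ≈ 1.3 × 10^-10 M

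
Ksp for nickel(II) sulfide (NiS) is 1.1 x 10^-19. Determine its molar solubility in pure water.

NiS(s) <=> Ni^2+(aq) + S^2-(aq)
Ksp = [Ni^2+][S^2-]
If s mol/L of NiS dissolves, [Ni^2+] = s and [S^2-] = s.
Ksp = (s)(s) = s^2
s = √(1.1 x 10^-19) = 3.3 × 10^-10 M

s ≈ 3.3 × 10^-10 M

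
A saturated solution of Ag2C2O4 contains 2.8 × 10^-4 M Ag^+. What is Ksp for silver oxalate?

Ksp = 1.1e-11

Ag2C2O4(s) ⇌ 2 Ag^+(aq) + C2O4^2-(aq)
Stoichiometry gives [C2O4^2-] = (1/2)[Ag^+] = 1.40 × 10^-4 M.
Ksp = [Ag^+]^2[C2O4^2-]
Ksp = (2.8 x 10^-4)^2 × 1.40 x 10^-4 = 1.1 × 10^-11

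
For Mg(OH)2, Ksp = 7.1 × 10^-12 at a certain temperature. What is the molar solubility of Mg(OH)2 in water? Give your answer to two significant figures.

s = 1.2e-4 M

Mg(OH)2(s) <=> Mg^2+(aq) + 2 OH^-(aq)
Ksp = [Mg^2+][OH^-]^2
If s mol/L of Mg(OH)2 dissolves, [Mg^2+] = s and [OH^-] = 2s.
So Ksp = s × (2s)^2 = 4s^3
s = (7.1 × 10^-12 / 4)^(1/3) = 1.2 × 10^-4 M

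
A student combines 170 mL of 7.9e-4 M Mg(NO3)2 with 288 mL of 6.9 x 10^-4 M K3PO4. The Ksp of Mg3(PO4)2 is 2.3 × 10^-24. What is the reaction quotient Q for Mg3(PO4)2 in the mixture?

Q ≈ 4.7 × 10^-18

Total volume = 170 + 288 = 458 mL.
[Mg^2+] = 7.9 x 10^-4 × (170/458) = 2.93 × 10^-4 M
[PO4^3-] = 6.9 × 10^-4 × (288/458) = 4.34 × 10^-4 M
Mg3(PO4)2(s) ⇌ 3 Mg^2+(aq) + 2 PO4^3-(aq), so Q = [Mg^2+]^3[PO4^3-]^2
Q = (2.93 × 10^-4)^3(4.34 × 10^-4)^2 = 4.7 × 10^-18
Q > Ksp, so Mg3(PO4)2 will precipitate.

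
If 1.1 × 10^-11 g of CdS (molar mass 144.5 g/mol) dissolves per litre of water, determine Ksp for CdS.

Ksp = 5.8 × 10^-27

Molar solubility s = (1.1 x 10^-11 g/L) / (144.5 g/mol) = 7.61 x 10^-14 M.
CdS(s) ⇌ Cd^2+ + S^2-
If s mol/L of CdS dissolves, [Cd^2+] = s and [S^2-] = s.
Ksp = [Cd^2+][S^2-]
Ksp = s × s = s^2
Ksp = (7.61 × 10^-14)^2 = 5.8 × 10^-27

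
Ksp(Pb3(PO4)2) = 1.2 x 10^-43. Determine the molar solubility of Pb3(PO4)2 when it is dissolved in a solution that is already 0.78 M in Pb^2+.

Pb3(PO4)2(s) <=> 3 Pb^2+(aq) + 2 PO4^3-(aq)
Ksp = [Pb^2+]^3[PO4^3-]^2
Let s be the molar solubility in this solution. [Pb^2+] = 0.78 + 3s ≈ 0.78, [PO4^3-] = 2s (Ksp is small, so little additional dissolves).
Ksp ≈ (0.78)^3 × (2s)^2
s = 2.5 × 10^-22 M
Check: 3s = 7.5 x 10^-22 ≪ 0.78, so the approximation is valid.

s ≈ 2.5e-22 M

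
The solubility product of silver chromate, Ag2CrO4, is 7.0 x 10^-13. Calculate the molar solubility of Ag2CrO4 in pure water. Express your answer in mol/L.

5.6 x 10^-5 M

Ag2CrO4(s) ⇌ 2 Ag^+ + CrO4^2-
Ksp = [Ag^+]^2[CrO4^2-]
For each mole of Ag2CrO4 that dissolves: [Ag^+] = 2s, [CrO4^2-] = s.
So Ksp = (2s)^2 × s = 4s^3
Solving, s = (7.0 x 10^-13/4)^(1/3) = 5.6 × 10^-5 M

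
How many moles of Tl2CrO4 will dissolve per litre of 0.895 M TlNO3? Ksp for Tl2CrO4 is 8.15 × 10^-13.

1.02 x 10^-12 M

Tl2CrO4(s) ⇌ 2 Tl^+ + CrO4^2-
Ksp = [Tl^+]^2[CrO4^2-]
Let s = moles of Tl2CrO4 that dissolve per litre. [Tl^+] = 0.895 + 2s ≈ 0.895, [CrO4^2-] = s (Ksp is small, so little additional dissolves).
Ksp ≈ (0.895)^2 × s
s = 1.02 × 10^-12 M
Check: 2s = 2.0 × 10^-12 ≪ 0.895, so the approximation is valid.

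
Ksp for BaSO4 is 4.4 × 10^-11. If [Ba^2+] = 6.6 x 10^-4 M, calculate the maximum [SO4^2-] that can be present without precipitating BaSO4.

[SO4^2-] ≈ 6.7e-8 M

BaSO4(s) ⇌ Ba^2+(aq) + SO4^2-(aq)
Ksp = [Ba^2+][SO4^2-]
Precipitation begins when Q = Ksp. With [Ba^2+] = 6.6 x 10^-4 M:
4.4 × 10^-11 = (6.6 x 10^-4) × [SO4^2-]
[SO4^2-] = (4.4 × 10^-11 / 6.6 x 10^-4) = 6.7 × 10^-8 M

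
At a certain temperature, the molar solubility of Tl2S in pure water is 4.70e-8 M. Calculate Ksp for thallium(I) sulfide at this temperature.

Ksp = 4.15 × 10^-22

Tl2S(s) ⇌ 2 Tl^+ + S^2-
For each mole of Tl2S that dissolves: [Tl^+] = 2s, [S^2-] = s.
Ksp = [Tl^+]^2[S^2-]
Substituting: Ksp = (2s)^2s = 4s^3
With s = 4.70 × 10^-8: Ksp = 4.15 x 10^-22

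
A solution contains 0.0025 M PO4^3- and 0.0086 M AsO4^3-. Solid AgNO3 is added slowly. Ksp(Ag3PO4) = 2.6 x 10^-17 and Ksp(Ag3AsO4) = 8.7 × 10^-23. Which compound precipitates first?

Precipitation of each salt starts when its ion product equals its Ksp.
For Ag3PO4: 2.6 x 10^-17 = 0.0025 × [Ag^+]^3  ⇒  [Ag^+] = 2.2 × 10^-5 M.
For Ag3AsO4: 8.7 × 10^-23 = 0.0086 × [Ag^+]^3  ⇒  [Ag^+] = 2.2 x 10^-7 M.
The salt with the lower threshold [Ag^+] precipitates first: Ag3AsO4.

Ag3AsO4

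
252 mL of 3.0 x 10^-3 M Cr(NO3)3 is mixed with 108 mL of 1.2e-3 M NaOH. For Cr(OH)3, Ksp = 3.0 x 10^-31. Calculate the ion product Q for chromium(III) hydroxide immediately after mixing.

Total volume = 252 + 108 = 360 mL.
[Cr^3+] = 3.0 × 10^-3 × (252/360) = 2.10 x 10^-3 M
[OH^-] = 1.2 x 10^-3 × (108/360) = 3.60 × 10^-4 M
Cr(OH)3(s) ⇌ Cr^3+(aq) + 3 OH^-(aq), so Q = [Cr^3+][OH^-]^3
Q = (2.10 × 10^-3)(3.60 × 10^-4)^3 = 9.8 × 10^-14
Q > Ksp, so Cr(OH)3 will precipitate.

Q = 9.8 x 10^-14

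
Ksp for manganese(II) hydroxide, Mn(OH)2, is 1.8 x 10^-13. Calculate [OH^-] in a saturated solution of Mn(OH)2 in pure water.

Mn(OH)2(s) <=> Mn^2+(aq) + 2 OH^-(aq)
Ksp = [Mn^2+][OH^-]^2
With molar solubility s: [Mn^2+] = s, [OH^-] = 2s.
Substituting: Ksp = s(2s)^2 = 4s^3
s = (1.8 x 10^-13 / 4)^(1/3) = 3.56 × 10^-5 M
[OH^-] = 2s = 7.1 × 10^-5 M

7.1 × 10^-5 M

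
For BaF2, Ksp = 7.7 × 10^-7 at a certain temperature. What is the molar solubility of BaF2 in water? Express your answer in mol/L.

s ≈ 5.8 x 10^-3 M

BaF2(s) ⇌ Ba^2+(aq) + 2 F^-(aq)
Ksp = [Ba^2+][F^-]^2
For each mole of BaF2 that dissolves: [Ba^2+] = s, [F^-] = 2s.
Ksp = s(2s)^2 = 4s^3
Solving, s = (7.7 × 10^-7/4)^(1/3) = 5.8 x 10^-3 M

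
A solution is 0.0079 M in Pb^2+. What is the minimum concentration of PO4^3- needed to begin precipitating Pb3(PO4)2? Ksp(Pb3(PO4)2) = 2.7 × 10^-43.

[PO4^3-] = 7.4e-19 M

Pb3(PO4)2(s) ⇌ 3 Pb^2+ + 2 PO4^3-
Ksp = [Pb^2+]^3[PO4^3-]^2
Precipitation begins when Q = Ksp. With [Pb^2+] = 0.0079 M:
2.7 × 10^-43 = (0.0079)^3 × [PO4^3-]^2
[PO4^3-] = (2.7 × 10^-43 / 4.93 × 10^-7)^(1/2) = 7.4 x 10^-19 M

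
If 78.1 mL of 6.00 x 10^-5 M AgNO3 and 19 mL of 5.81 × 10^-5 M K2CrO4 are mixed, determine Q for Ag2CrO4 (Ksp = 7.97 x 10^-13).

Total volume = 78.1 + 19 = 97.1 mL.
[Ag^+] = 6.00 x 10^-5 × (78.1/97.1) = 4.826 × 10^-5 M
[CrO4^2-] = 5.81 x 10^-5 × (19/97.1) = 1.137 × 10^-5 M
Ag2CrO4(s) ⇌ 2 Ag^+(aq) + CrO4^2-(aq), so Q = [Ag^+]^2[CrO4^2-]
Q = (4.826 × 10^-5)^2(1.137 × 10^-5) = 2.65 × 10^-14
Q < Ksp, so no precipitate of Ag2CrO4 forms.

Q ≈ 2.65e-14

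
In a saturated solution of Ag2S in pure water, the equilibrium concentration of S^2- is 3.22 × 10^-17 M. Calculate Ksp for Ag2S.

Ag2S(s) ⇌ 2 Ag^+ + S^2-
Stoichiometry gives [Ag^+] = (2/1)[S^2-] = 6.440 × 10^-17 M.
Ksp = [Ag^+]^2[S^2-]
Ksp = (6.440 x 10^-17)^2 × 3.22 × 10^-17 = 1.34 × 10^-49

Ksp ≈ 1.34 x 10^-49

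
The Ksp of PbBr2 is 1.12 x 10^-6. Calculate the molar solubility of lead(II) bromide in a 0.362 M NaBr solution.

s = 8.55e-6 M

PbBr2(s) ⇌ Pb^2+ + 2 Br^-
Ksp = [Pb^2+][Br^-]^2
If s mol/L dissolves here, [Pb^2+] = s, [Br^-] = 0.362 + 2s ≈ 0.362 (common-ion effect: Br^- is already 0.362 M).
Ksp ≈ s × (0.362)^2
s = 8.55 x 10^-6 M
Check: 2s = 1.7 x 10^-5 ≪ 0.362, so the approximation is valid.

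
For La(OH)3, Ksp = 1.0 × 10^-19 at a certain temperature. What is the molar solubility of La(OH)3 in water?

La(OH)3(s) ⇌ La^3+ + 3 OH^-
Ksp = [La^3+][OH^-]^3
Let s = molar solubility. Then [La^3+] = s and [OH^-] = 3s.
So Ksp = s × (3s)^3 = 27s^4
s^4 = 1.0 × 10^-19 / 27, so s = 7.8 × 10^-6 M

s ≈ 7.8 x 10^-6 M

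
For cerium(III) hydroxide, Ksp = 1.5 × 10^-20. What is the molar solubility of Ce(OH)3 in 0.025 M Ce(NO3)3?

s = 2.8e-7 M

Ce(OH)3(s) ⇌ Ce^3+ + 3 OH^-
Ksp = [Ce^3+][OH^-]^3
Let s be the molar solubility in this solution. [Ce^3+] = 0.025 + s ≈ 0.025, [OH^-] = 3s (common-ion effect: Ce^3+ is already 0.025 M).
Ksp ≈ 0.025 × (3s)^3
s = 2.8 x 10^-7 M
Check: s = 2.8 × 10^-7 ≪ 0.025, so the approximation is valid.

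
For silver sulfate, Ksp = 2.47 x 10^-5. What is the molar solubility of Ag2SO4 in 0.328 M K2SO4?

Ag2SO4(s) ⇌ 2 Ag^+(aq) + SO4^2-(aq)
Ksp = [Ag^+]^2[SO4^2-]
Let s be the molar solubility in this solution. [Ag^+] = 2s, [SO4^2-] = 0.328 + s ≈ 0.328 (Ksp is small, so little additional dissolves).
Ksp ≈ (2s)^2 × 0.328
s = 4.34 × 10^-3 M
Check: s = 4.3 x 10^-3 ≪ 0.328, so the approximation is valid.

s ≈ 4.34 x 10^-3 M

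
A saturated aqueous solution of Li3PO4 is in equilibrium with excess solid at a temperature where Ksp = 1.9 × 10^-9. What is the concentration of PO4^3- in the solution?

Li3PO4(s) ⇌ 3 Li^+(aq) + PO4^3-(aq)
Ksp = [Li^+]^3[PO4^3-]
If s mol/L of Li3PO4 dissolves, [Li^+] = 3s and [PO4^3-] = s.
Ksp = (3s)^3s = 27s^4
s^4 = 1.9 × 10^-9 / 27, so s = 2.90 × 10^-3 M
[PO4^3-] = s = 2.9 × 10^-3 M

[PO4^3-] ≈ 2.9e-3 M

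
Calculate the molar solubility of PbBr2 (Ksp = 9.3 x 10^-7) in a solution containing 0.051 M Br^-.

3.6 x 10^-4 M

PbBr2(s) ⇌ Pb^2+(aq) + 2 Br^-(aq)
Ksp = [Pb^2+][Br^-]^2
Let s be the molar solubility in this solution. [Pb^2+] = s, [Br^-] = 0.051 + 2s ≈ 0.051 (Ksp is small, so little additional dissolves).
Ksp ≈ s × (0.051)^2
s = 3.6 × 10^-4 M
Check: 2s = 7.2 x 10^-4 ≪ 0.051, so the approximation is valid.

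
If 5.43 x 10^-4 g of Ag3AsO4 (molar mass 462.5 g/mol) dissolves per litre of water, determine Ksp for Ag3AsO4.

Molar solubility s = (5.43 x 10^-4 g/L) / (462.5 g/mol) = 1.174 × 10^-6 M.
Ag3AsO4(s) ⇌ 3 Ag^+(aq) + AsO4^3-(aq)
Let s = molar solubility. Then [Ag^+] = 3s and [AsO4^3-] = s.
Ksp = [Ag^+]^3[AsO4^3-]
Ksp = (3s)^3s = 27s^4
Ksp = 27 × (1.174 x 10^-6)^4 = 5.13 × 10^-23

5.13 × 10^-23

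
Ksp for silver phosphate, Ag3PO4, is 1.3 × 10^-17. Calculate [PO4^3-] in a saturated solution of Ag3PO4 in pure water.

[PO4^3-] ≈ 2.6 x 10^-5 M

Ag3PO4(s) <=> 3 Ag^+(aq) + PO4^3-(aq)
Ksp = [Ag^+]^3[PO4^3-]
If s mol/L of Ag3PO4 dissolves, [Ag^+] = 3s and [PO4^3-] = s.
So Ksp = (3s)^3 × s = 27s^4
Solving, s = (1.3 × 10^-17/27)^(1/4) = 2.63 × 10^-5 M
[PO4^3-] = s = 2.6 x 10^-5 M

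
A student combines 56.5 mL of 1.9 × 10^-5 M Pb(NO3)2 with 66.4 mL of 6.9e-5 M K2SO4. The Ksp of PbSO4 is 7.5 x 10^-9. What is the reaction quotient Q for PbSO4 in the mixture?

Total volume = 56.5 + 66.4 = 122.9 mL.
[Pb^2+] = 1.9 × 10^-5 × (56.5/122.9) = 8.73 x 10^-6 M
[SO4^2-] = 6.9 x 10^-5 × (66.4/122.9) = 3.73 × 10^-5 M
PbSO4(s) <=> Pb^2+ + SO4^2-, so Q = [Pb^2+][SO4^2-]
Q = (8.73 × 10^-6)(3.73 × 10^-5) = 3.3 x 10^-10
Q < Ksp, so no precipitate of PbSO4 forms.

Q ≈ 3.3 x 10^-10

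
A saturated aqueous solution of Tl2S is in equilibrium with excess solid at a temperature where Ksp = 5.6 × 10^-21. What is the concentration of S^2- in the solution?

[S^2-] ≈ 1.1 × 10^-7 M

Tl2S(s) ⇌ 2 Tl^+(aq) + S^2-(aq)
Ksp = [Tl^+]^2[S^2-]
For each mole of Tl2S that dissolves: [Tl^+] = 2s, [S^2-] = s.
Substituting: Ksp = (2s)^2s = 4s^3
s = (5.6 × 10^-21 / 4)^(1/3) = 1.12 × 10^-7 M
[S^2-] = s = 1.1 x 10^-7 M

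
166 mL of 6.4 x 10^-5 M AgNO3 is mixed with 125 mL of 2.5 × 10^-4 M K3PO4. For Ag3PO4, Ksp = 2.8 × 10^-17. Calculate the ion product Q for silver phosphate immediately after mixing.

Q ≈ 5.2 x 10^-18

Total volume = 166 + 125 = 291 mL.
[Ag^+] = 6.4 x 10^-5 × (166/291) = 3.65 × 10^-5 M
[PO4^3-] = 2.5 x 10^-4 × (125/291) = 1.07 × 10^-4 M
Ag3PO4(s) <=> 3 Ag^+ + PO4^3-, so Q = [Ag^+]^3[PO4^3-]
Q = (3.65 × 10^-5)^3(1.07 × 10^-4) = 5.2 × 10^-18
Q < Ksp, so no precipitate of Ag3PO4 forms.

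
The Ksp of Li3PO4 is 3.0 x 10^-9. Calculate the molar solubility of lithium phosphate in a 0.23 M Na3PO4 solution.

s = 7.8 x 10^-4 M

Li3PO4(s) <=> 3 Li^+(aq) + PO4^3-(aq)
Ksp = [Li^+]^3[PO4^3-]
If s mol/L dissolves here, [Li^+] = 3s, [PO4^3-] = 0.23 + s ≈ 0.23 (Ksp is small, so little additional dissolves).
Ksp ≈ (3s)^3 × 0.23
s = 7.8 x 10^-4 M
Check: s = 7.8 × 10^-4 ≪ 0.23, so the approximation is valid.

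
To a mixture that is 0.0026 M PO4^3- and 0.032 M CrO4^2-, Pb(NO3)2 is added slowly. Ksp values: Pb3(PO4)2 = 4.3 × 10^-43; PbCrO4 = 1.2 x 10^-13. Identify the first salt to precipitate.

Pb3(PO4)2

Each salt begins to precipitate when Q = Ksp, i.e. when [Pb^2+] reaches its threshold.
For Pb3(PO4)2: 4.3 × 10^-43 = (0.0026)^2 × [Pb^2+]^3  ⇒  [Pb^2+] = 4.0 × 10^-13 M.
For PbCrO4: 1.2 x 10^-13 = 0.032 × [Pb^2+]  ⇒  [Pb^2+] = 3.8 x 10^-12 M.
The salt with the lower threshold [Pb^2+] precipitates first: Pb3(PO4)2.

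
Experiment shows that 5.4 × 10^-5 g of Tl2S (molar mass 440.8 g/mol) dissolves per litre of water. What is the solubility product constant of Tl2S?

Molar solubility s = (5.4 × 10^-5 g/L) / (440.8 g/mol) = 1.23 × 10^-7 M.
Tl2S(s) ⇌ 2 Tl^+ + S^2-
If s mol/L of Tl2S dissolves, [Tl^+] = 2s and [S^2-] = s.
Ksp = [Tl^+]^2[S^2-]
Substituting: Ksp = (2s)^2s = 4s^3
Ksp = 4 × (1.23 × 10^-7)^3 = 7.4 × 10^-21

7.4 x 10^-21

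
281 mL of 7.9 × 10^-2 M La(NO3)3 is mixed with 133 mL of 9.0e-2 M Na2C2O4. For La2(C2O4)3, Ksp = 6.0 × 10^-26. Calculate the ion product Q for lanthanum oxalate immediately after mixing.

Total volume = 281 + 133 = 414 mL.
[La^3+] = 7.9 × 10^-2 × (281/414) = 5.36 × 10^-2 M
[C2O4^2-] = 9.0 x 10^-2 × (133/414) = 2.89 x 10^-2 M
La2(C2O4)3(s) ⇌ 2 La^3+ + 3 C2O4^2-, so Q = [La^3+]^2[C2O4^2-]^3
Q = (5.36 × 10^-2)^2(2.89 × 10^-2)^3 = 6.9 × 10^-8
Q > Ksp, so La2(C2O4)3 will precipitate.

Q ≈ 6.9e-8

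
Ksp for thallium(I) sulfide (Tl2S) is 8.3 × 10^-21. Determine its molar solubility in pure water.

s = 1.3 × 10^-7 M

Tl2S(s) ⇌ 2 Tl^+(aq) + S^2-(aq)
Ksp = [Tl^+]^2[S^2-]
If s mol/L of Tl2S dissolves, [Tl^+] = 2s and [S^2-] = s.
Substituting: Ksp = (2s)^2s = 4s^3
s^3 = 8.3 × 10^-21 / 4, so s = 1.3 x 10^-7 M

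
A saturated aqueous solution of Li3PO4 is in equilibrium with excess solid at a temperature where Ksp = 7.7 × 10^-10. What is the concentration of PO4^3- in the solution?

Li3PO4(s) ⇌ 3 Li^+ + PO4^3-
Ksp = [Li^+]^3[PO4^3-]
Let s = molar solubility. Then [Li^+] = 3s and [PO4^3-] = s.
So Ksp = (3s)^3 × s = 27s^4
s^4 = 7.7 × 10^-10 / 27, so s = 2.31 x 10^-3 M
[PO4^3-] = s = 2.3 x 10^-3 M

[PO4^3-] = 2.3 × 10^-3 M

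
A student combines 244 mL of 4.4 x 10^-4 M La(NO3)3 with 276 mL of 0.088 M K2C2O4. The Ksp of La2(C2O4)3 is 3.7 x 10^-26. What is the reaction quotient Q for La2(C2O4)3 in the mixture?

Total volume = 244 + 276 = 520 mL.
[La^3+] = 4.4 x 10^-4 × (244/520) = 2.06 x 10^-4 M
[C2O4^2-] = 8.8 × 10^-2 × (276/520) = 4.67 × 10^-2 M
La2(C2O4)3(s) ⇌ 2 La^3+ + 3 C2O4^2-, so Q = [La^3+]^2[C2O4^2-]^3
Q = (2.06 × 10^-4)^2(4.67 × 10^-2)^3 = 4.3 x 10^-12
Q > Ksp, so La2(C2O4)3 will precipitate.

4.3 × 10^-12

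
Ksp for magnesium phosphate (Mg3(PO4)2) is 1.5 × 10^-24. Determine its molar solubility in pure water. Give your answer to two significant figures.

Mg3(PO4)2(s) ⇌ 3 Mg^2+ + 2 PO4^3-
Ksp = [Mg^2+]^3[PO4^3-]^2
Let s = molar solubility. Then [Mg^2+] = 3s and [PO4^3-] = 2s.
So Ksp = (3s)^3 × (2s)^2 = 108s^5
Solving, s = (1.5 × 10^-24/108)^(1/5) = 6.7 × 10^-6 M

6.7 x 10^-6 M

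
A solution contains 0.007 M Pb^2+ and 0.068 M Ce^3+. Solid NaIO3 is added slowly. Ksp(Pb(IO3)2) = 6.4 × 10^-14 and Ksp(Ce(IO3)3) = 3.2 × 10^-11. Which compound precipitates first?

Each salt begins to precipitate when Q = Ksp, i.e. when [IO3^-] reaches its threshold.
For Pb(IO3)2: 6.4 × 10^-14 = 0.007 × [IO3^-]^2  ⇒  [IO3^-] = 3.0 × 10^-6 M.
For Ce(IO3)3: 3.2 × 10^-11 = 0.068 × [IO3^-]^3  ⇒  [IO3^-] = 7.8 × 10^-4 M.
The salt with the lower threshold [IO3^-] precipitates first: Pb(IO3)2.

Pb(IO3)2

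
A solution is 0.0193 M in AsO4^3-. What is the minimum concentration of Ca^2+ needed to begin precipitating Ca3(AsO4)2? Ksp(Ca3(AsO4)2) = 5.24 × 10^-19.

Ca3(AsO4)2(s) ⇌ 3 Ca^2+ + 2 AsO4^3-
Ksp = [Ca^2+]^3[AsO4^3-]^2
Precipitation begins when Q = Ksp. With [AsO4^3-] = 0.0193 M:
5.24 × 10^-19 = (0.0193)^2 × [Ca^2+]^3
[Ca^2+] = (5.24 × 10^-19 / 3.725 x 10^-4)^(1/3) = 1.12 × 10^-5 M

1.12 × 10^-5 M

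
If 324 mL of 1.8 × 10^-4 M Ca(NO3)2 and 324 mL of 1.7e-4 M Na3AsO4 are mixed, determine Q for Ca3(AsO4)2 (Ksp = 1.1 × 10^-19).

Total volume = 324 + 324 = 648 mL.
[Ca^2+] = 1.8 x 10^-4 × (324/648) = 9.00 x 10^-5 M
[AsO4^3-] = 1.7 × 10^-4 × (324/648) = 8.50 × 10^-5 M
Ca3(AsO4)2(s) <=> 3 Ca^2+(aq) + 2 AsO4^3-(aq), so Q = [Ca^2+]^3[AsO4^3-]^2
Q = (9.00 × 10^-5)^3(8.50 x 10^-5)^2 = 5.3 × 10^-21
Q < Ksp, so no precipitate of Ca3(AsO4)2 forms.

Q = 5.3 × 10^-21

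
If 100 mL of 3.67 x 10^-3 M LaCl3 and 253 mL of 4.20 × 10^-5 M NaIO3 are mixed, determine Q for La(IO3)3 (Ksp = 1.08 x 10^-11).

Q ≈ 2.84 x 10^-17

Total volume = 100 + 253 = 353 mL.
[La^3+] = 3.67 x 10^-3 × (100/353) = 1.040 × 10^-3 M
[IO3^-] = 4.20 × 10^-5 × (253/353) = 3.010 × 10^-5 M
La(IO3)3(s) <=> La^3+ + 3 IO3^-, so Q = [La^3+][IO3^-]^3
Q = (1.040 x 10^-3)(3.010 x 10^-5)^3 = 2.84 x 10^-17
Q < Ksp, so no precipitate of La(IO3)3 forms.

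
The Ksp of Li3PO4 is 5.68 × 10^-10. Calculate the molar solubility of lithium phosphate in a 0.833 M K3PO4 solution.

Li3PO4(s) ⇌ 3 Li^+ + PO4^3-
Ksp = [Li^+]^3[PO4^3-]
Let s = moles of Li3PO4 that dissolve per litre. [Li^+] = 3s, [PO4^3-] = 0.833 + s ≈ 0.833 (since PO4^3- from K3PO4 dominates).
Ksp ≈ (3s)^3 × 0.833
s = 2.93 x 10^-4 M
Check: s = 2.9 x 10^-4 ≪ 0.833, so the approximation is valid.

s ≈ 2.93 × 10^-4 M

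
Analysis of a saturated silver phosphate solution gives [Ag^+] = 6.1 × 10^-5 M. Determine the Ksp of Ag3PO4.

4.6 × 10^-18

Ag3PO4(s) ⇌ 3 Ag^+ + PO4^3-
Stoichiometry gives [PO4^3-] = (1/3)[Ag^+] = 2.03 x 10^-5 M.
Ksp = [Ag^+]^3[PO4^3-]
Ksp = (6.1 × 10^-5)^3 × 2.03 × 10^-5 = 4.6 × 10^-18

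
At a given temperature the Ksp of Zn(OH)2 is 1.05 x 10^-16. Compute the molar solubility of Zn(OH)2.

s = 2.97 × 10^-6 M

Zn(OH)2(s) ⇌ Zn^2+ + 2 OH^-
Ksp = [Zn^2+][OH^-]^2
With molar solubility s: [Zn^2+] = s, [OH^-] = 2s.
Substituting: Ksp = s(2s)^2 = 4s^3
s^3 = 1.05 x 10^-16 / 4, so s = 2.97 x 10^-6 M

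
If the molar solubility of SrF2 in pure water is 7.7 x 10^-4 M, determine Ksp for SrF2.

SrF2(s) ⇌ Sr^2+(aq) + 2 F^-(aq)
Let s = molar solubility. Then [Sr^2+] = s and [F^-] = 2s.
Ksp = [Sr^2+][F^-]^2
Ksp = s(2s)^2 = 4s^3
With s = 7.7 × 10^-4: Ksp = 1.8 × 10^-9

Ksp = 1.8 x 10^-9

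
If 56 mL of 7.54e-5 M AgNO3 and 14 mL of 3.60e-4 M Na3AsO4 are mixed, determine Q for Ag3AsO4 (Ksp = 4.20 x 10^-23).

Q = 1.58 × 10^-17

Total volume = 56 + 14 = 70 mL.
[Ag^+] = 7.54 × 10^-5 × (56/70) = 6.032 × 10^-5 M
[AsO4^3-] = 3.60 × 10^-4 × (14/70) = 7.200 × 10^-5 M
Ag3AsO4(s) ⇌ 3 Ag^+ + AsO4^3-, so Q = [Ag^+]^3[AsO4^3-]
Q = (6.032 x 10^-5)^3(7.200 × 10^-5) = 1.58 x 10^-17
Q > Ksp, so Ag3AsO4 will precipitate.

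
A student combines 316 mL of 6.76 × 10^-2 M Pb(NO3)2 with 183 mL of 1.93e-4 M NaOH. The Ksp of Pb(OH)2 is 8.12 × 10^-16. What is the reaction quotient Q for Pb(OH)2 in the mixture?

2.14e-10

Total volume = 316 + 183 = 499 mL.
[Pb^2+] = 6.76 × 10^-2 × (316/499) = 4.281 × 10^-2 M
[OH^-] = 1.93 × 10^-4 × (183/499) = 7.078 x 10^-5 M
Pb(OH)2(s) ⇌ Pb^2+(aq) + 2 OH^-(aq), so Q = [Pb^2+][OH^-]^2
Q = (4.281 × 10^-2)(7.078 x 10^-5)^2 = 2.14 × 10^-10
Q > Ksp, so Pb(OH)2 will precipitate.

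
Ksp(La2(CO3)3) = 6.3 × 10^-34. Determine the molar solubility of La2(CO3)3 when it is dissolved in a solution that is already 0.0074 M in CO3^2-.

2.0 × 10^-14 M

La2(CO3)3(s) ⇌ 2 La^3+(aq) + 3 CO3^2-(aq)
Ksp = [La^3+]^2[CO3^2-]^3
Let s = moles of La2(CO3)3 that dissolve per litre. [La^3+] = 2s, [CO3^2-] = 0.0074 + 3s ≈ 0.0074 (Ksp is small, so little additional dissolves).
Ksp ≈ (2s)^2 × (0.0074)^3
s = 2.0 x 10^-14 M
Check: 3s = 5.9 x 10^-14 ≪ 0.0074, so the approximation is valid.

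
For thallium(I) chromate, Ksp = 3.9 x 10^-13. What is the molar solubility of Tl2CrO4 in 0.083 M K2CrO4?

Tl2CrO4(s) ⇌ 2 Tl^+(aq) + CrO4^2-(aq)
Ksp = [Tl^+]^2[CrO4^2-]
Let s be the molar solubility in this solution. [Tl^+] = 2s, [CrO4^2-] = 0.083 + s ≈ 0.083 (Ksp is small, so little additional dissolves).
Ksp ≈ (2s)^2 × 0.083
s = 1.1 x 10^-6 M
Check: s = 1.1 x 10^-6 ≪ 0.083, so the approximation is valid.

s = 1.1e-6 M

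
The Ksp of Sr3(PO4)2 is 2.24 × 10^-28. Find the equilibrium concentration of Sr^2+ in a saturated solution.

Sr3(PO4)2(s) ⇌ 3 Sr^2+ + 2 PO4^3-
Ksp = [Sr^2+]^3[PO4^3-]^2
If s mol/L of Sr3(PO4)2 dissolves, [Sr^2+] = 3s and [PO4^3-] = 2s.
Ksp = (3s)^3(2s)^2 = 108s^5
Solving, s = (2.24 × 10^-28/108)^(1/5) = 1.157 x 10^-6 M
[Sr^2+] = 3s = 3.47 × 10^-6 M

[Sr^2+] ≈ 3.47e-6 M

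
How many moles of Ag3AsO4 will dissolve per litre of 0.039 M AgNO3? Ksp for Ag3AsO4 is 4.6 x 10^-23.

Ag3AsO4(s) ⇌ 3 Ag^+(aq) + AsO4^3-(aq)
Ksp = [Ag^+]^3[AsO4^3-]
If s mol/L dissolves here, [Ag^+] = 0.039 + 3s ≈ 0.039, [AsO4^3-] = s (since Ag^+ from AgNO3 dominates).
Ksp ≈ (0.039)^3 × s
s = 7.8 x 10^-19 M
Check: 3s = 2.3 × 10^-18 ≪ 0.039, so the approximation is valid.

s = 7.8 x 10^-19 M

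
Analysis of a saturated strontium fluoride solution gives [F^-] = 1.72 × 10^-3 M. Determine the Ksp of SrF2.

2.54 x 10^-9

SrF2(s) ⇌ Sr^2+(aq) + 2 F^-(aq)
Stoichiometry gives [Sr^2+] = (1/2)[F^-] = 8.600 x 10^-4 M.
Ksp = [Sr^2+][F^-]^2
Ksp = 8.600 x 10^-4 × (1.72 x 10^-3)^2 = 2.54 × 10^-9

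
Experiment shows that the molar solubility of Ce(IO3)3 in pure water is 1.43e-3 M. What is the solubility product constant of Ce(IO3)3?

Ce(IO3)3(s) <=> Ce^3+ + 3 IO3^-
Let s = molar solubility. Then [Ce^3+] = s and [IO3^-] = 3s.
Ksp = [Ce^3+][IO3^-]^3
So Ksp = s × (3s)^3 = 27s^4
Ksp = 27 × (1.43 × 10^-3)^4 = 1.13 x 10^-10

Ksp = 1.13 x 10^-10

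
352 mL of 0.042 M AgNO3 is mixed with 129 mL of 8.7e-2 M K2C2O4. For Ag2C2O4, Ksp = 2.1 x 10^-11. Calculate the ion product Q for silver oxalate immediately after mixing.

Q = 2.2 × 10^-5

Total volume = 352 + 129 = 481 mL.
[Ag^+] = 4.2 x 10^-2 × (352/481) = 3.07 x 10^-2 M
[C2O4^2-] = 8.7 × 10^-2 × (129/481) = 2.33 × 10^-2 M
Ag2C2O4(s) <=> 2 Ag^+(aq) + C2O4^2-(aq), so Q = [Ag^+]^2[C2O4^2-]
Q = (3.07 × 10^-2)^2(2.33 × 10^-2) = 2.2 x 10^-5
Q > Ksp, so Ag2C2O4 will precipitate.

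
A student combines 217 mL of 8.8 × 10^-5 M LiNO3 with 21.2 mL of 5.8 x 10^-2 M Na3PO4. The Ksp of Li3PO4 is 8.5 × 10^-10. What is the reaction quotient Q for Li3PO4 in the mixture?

Q ≈ 2.7 x 10^-15

Total volume = 217 + 21.2 = 238.2 mL.
[Li^+] = 8.8 × 10^-5 × (217/238.2) = 8.02 × 10^-5 M
[PO4^3-] = 5.8 × 10^-2 × (21.2/238.2) = 5.16 × 10^-3 M
Li3PO4(s) ⇌ 3 Li^+(aq) + PO4^3-(aq), so Q = [Li^+]^3[PO4^3-]
Q = (8.02 × 10^-5)^3(5.16 x 10^-3) = 2.7 x 10^-15
Q < Ksp, so no precipitate of Li3PO4 forms.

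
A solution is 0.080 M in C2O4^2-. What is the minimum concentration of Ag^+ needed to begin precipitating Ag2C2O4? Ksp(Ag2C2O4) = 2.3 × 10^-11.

[Ag^+] ≈ 1.7 x 10^-5 M

Ag2C2O4(s) ⇌ 2 Ag^+(aq) + C2O4^2-(aq)
Ksp = [Ag^+]^2[C2O4^2-]
Precipitation begins when Q = Ksp. With [C2O4^2-] = 0.080 M:
2.3 × 10^-11 = (0.080) × [Ag^+]^2
[Ag^+] = (2.3 × 10^-11 / 8.0 × 10^-2)^(1/2) = 1.7 × 10^-5 M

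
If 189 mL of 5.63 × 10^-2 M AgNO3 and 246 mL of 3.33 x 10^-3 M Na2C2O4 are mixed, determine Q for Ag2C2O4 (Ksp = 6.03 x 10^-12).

Q ≈ 1.13e-6

Total volume = 189 + 246 = 435 mL.
[Ag^+] = 5.63 x 10^-2 × (189/435) = 2.446 × 10^-2 M
[C2O4^2-] = 3.33 × 10^-3 × (246/435) = 1.883 × 10^-3 M
Ag2C2O4(s) <=> 2 Ag^+ + C2O4^2-, so Q = [Ag^+]^2[C2O4^2-]
Q = (2.446 x 10^-2)^2(1.883 × 10^-3) = 1.13 × 10^-6
Q > Ksp, so Ag2C2O4 will precipitate.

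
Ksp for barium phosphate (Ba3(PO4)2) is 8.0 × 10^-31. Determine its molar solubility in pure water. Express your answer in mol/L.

Ba3(PO4)2(s) <=> 3 Ba^2+ + 2 PO4^3-
Ksp = [Ba^2+]^3[PO4^3-]^2
With molar solubility s: [Ba^2+] = 3s, [PO4^3-] = 2s.
Substituting: Ksp = (3s)^3(2s)^2 = 108s^5
s^5 = 8.0 × 10^-31 / 108, so s = 3.7 x 10^-7 M

s ≈ 3.7 × 10^-7 M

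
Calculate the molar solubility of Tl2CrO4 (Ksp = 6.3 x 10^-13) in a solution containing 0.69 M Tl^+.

s = 1.3e-12 M

Tl2CrO4(s) ⇌ 2 Tl^+ + CrO4^2-
Ksp = [Tl^+]^2[CrO4^2-]
Let s be the molar solubility in this solution. [Tl^+] = 0.69 + 2s ≈ 0.69, [CrO4^2-] = s (common-ion effect: Tl^+ is already 0.69 M).
Ksp ≈ (0.69)^2 × s
s = 1.3 × 10^-12 M
Check: 2s = 2.6 × 10^-12 ≪ 0.69, so the approximation is valid.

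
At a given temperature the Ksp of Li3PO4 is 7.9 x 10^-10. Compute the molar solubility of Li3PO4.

Li3PO4(s) ⇌ 3 Li^+(aq) + PO4^3-(aq)
Ksp = [Li^+]^3[PO4^3-]
If s mol/L of Li3PO4 dissolves, [Li^+] = 3s and [PO4^3-] = s.
So Ksp = (3s)^3 × s = 27s^4
s^4 = 7.9 x 10^-10 / 27, so s = 2.3 × 10^-3 M

s = 2.3e-3 M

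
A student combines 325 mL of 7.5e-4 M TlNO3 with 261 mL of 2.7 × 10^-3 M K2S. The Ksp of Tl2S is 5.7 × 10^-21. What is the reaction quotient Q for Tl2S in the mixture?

2.1 × 10^-10

Total volume = 325 + 261 = 586 mL.
[Tl^+] = 7.5 x 10^-4 × (325/586) = 4.16 × 10^-4 M
[S^2-] = 2.7 × 10^-3 × (261/586) = 1.20 × 10^-3 M
Tl2S(s) ⇌ 2 Tl^+ + S^2-, so Q = [Tl^+]^2[S^2-]
Q = (4.16 × 10^-4)^2(1.20 × 10^-3) = 2.1 × 10^-10
Q > Ksp, so Tl2S will precipitate.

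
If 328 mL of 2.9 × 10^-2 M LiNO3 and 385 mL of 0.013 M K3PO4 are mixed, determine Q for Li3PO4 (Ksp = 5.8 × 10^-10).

Total volume = 328 + 385 = 713 mL.
[Li^+] = 2.9 × 10^-2 × (328/713) = 1.33 × 10^-2 M
[PO4^3-] = 1.3 x 10^-2 × (385/713) = 7.02 × 10^-3 M
Li3PO4(s) ⇌ 3 Li^+(aq) + PO4^3-(aq), so Q = [Li^+]^3[PO4^3-]
Q = (1.33 × 10^-2)^3(7.02 × 10^-3) = 1.7 × 10^-8
Q > Ksp, so Li3PO4 will precipitate.

Q = 1.7e-8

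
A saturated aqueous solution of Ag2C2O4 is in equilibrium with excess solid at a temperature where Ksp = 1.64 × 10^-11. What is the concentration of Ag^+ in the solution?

Ag2C2O4(s) ⇌ 2 Ag^+ + C2O4^2-
Ksp = [Ag^+]^2[C2O4^2-]
With molar solubility s: [Ag^+] = 2s, [C2O4^2-] = s.
Ksp = (2s)^2s = 4s^3
s^3 = 1.64 × 10^-11 / 4, so s = 1.601 x 10^-4 M
[Ag^+] = 2s = 3.20 × 10^-4 M

[Ag^+] ≈ 3.20e-4 M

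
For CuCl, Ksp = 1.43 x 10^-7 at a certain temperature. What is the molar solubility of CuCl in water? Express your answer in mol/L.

CuCl(s) ⇌ Cu^+ + Cl^-
Ksp = [Cu^+][Cl^-]
If s mol/L of CuCl dissolves, [Cu^+] = s and [Cl^-] = s.
Ksp = (s)(s) = s^2
s = √(1.43 x 10^-7) = 3.78 × 10^-4 M

s ≈ 3.78 x 10^-4 M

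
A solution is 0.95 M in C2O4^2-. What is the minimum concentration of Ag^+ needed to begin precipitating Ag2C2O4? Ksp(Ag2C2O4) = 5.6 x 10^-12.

Ag2C2O4(s) <=> 2 Ag^+ + C2O4^2-
Ksp = [Ag^+]^2[C2O4^2-]
Precipitation begins when Q = Ksp. With [C2O4^2-] = 0.95 M:
5.6 x 10^-12 = (0.95) × [Ag^+]^2
[Ag^+] = (5.6 x 10^-12 / 9.5 × 10^-1)^(1/2) = 2.4 × 10^-6 M

[Ag^+] = 2.4e-6 M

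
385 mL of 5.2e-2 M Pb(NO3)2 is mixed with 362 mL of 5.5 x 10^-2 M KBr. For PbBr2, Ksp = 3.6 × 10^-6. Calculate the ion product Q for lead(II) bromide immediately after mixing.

Total volume = 385 + 362 = 747 mL.
[Pb^2+] = 5.2 × 10^-2 × (385/747) = 2.68 × 10^-2 M
[Br^-] = 5.5 x 10^-2 × (362/747) = 2.67 x 10^-2 M
PbBr2(s) ⇌ Pb^2+ + 2 Br^-, so Q = [Pb^2+][Br^-]^2
Q = (2.68 x 10^-2)(2.67 × 10^-2)^2 = 1.9 x 10^-5
Q > Ksp, so PbBr2 will precipitate.

Q ≈ 1.9e-5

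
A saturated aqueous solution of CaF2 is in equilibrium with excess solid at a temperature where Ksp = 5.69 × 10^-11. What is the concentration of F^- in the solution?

[F^-] ≈ 4.85 × 10^-4 M

CaF2(s) ⇌ Ca^2+(aq) + 2 F^-(aq)
Ksp = [Ca^2+][F^-]^2
With molar solubility s: [Ca^2+] = s, [F^-] = 2s.
Substituting: Ksp = s(2s)^2 = 4s^3
Solving, s = (5.69 × 10^-11/4)^(1/3) = 2.423 x 10^-4 M
[F^-] = 2s = 4.85 × 10^-4 M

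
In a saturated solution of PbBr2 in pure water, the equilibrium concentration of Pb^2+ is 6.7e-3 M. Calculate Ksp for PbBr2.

PbBr2(s) <=> Pb^2+(aq) + 2 Br^-(aq)
Stoichiometry gives [Br^-] = (2/1)[Pb^2+] = 1.34 × 10^-2 M.
Ksp = [Pb^2+][Br^-]^2
Ksp = 6.7 x 10^-3 × (1.34 × 10^-2)^2 = 1.2 x 10^-6

Ksp = 1.2 × 10^-6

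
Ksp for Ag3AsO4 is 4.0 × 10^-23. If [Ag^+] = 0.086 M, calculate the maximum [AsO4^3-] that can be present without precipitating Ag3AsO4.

Ag3AsO4(s) ⇌ 3 Ag^+ + AsO4^3-
Ksp = [Ag^+]^3[AsO4^3-]
Precipitation begins when Q = Ksp. With [Ag^+] = 0.086 M:
4.0 × 10^-23 = (0.086)^3 × [AsO4^3-]
[AsO4^3-] = (4.0 × 10^-23 / 6.36 × 10^-4) = 6.3 x 10^-20 M

[AsO4^3-] = 6.3e-20 M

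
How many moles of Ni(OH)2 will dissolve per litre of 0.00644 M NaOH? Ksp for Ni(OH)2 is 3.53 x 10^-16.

s ≈ 8.51 x 10^-12 M

Ni(OH)2(s) ⇌ Ni^2+(aq) + 2 OH^-(aq)
Ksp = [Ni^2+][OH^-]^2
Let s = moles of Ni(OH)2 that dissolve per litre. [Ni^2+] = s, [OH^-] = 0.00644 + 2s ≈ 0.00644 (since OH^- from NaOH dominates).
Ksp ≈ s × (0.00644)^2
s = 8.51 x 10^-12 M
Check: 2s = 1.7 × 10^-11 ≪ 0.00644, so the approximation is valid.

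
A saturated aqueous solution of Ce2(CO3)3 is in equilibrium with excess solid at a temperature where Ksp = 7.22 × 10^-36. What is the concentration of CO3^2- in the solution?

1.10e-7 M

Ce2(CO3)3(s) <=> 2 Ce^3+ + 3 CO3^2-
Ksp = [Ce^3+]^2[CO3^2-]^3
With molar solubility s: [Ce^3+] = 2s, [CO3^2-] = 3s.
Ksp = (2s)^2(3s)^3 = 108s^5
s = (7.22 × 10^-36 / 108)^(1/5) = 3.673 × 10^-8 M
[CO3^2-] = 3s = 1.10 × 10^-7 M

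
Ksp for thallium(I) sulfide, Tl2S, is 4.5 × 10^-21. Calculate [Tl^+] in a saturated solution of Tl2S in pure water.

Tl2S(s) ⇌ 2 Tl^+ + S^2-
Ksp = [Tl^+]^2[S^2-]
For each mole of Tl2S that dissolves: [Tl^+] = 2s, [S^2-] = s.
Ksp = (2s)^2s = 4s^3
s^3 = 4.5 × 10^-21 / 4, so s = 1.04 × 10^-7 M
[Tl^+] = 2s = 2.1 × 10^-7 M

2.1e-7 M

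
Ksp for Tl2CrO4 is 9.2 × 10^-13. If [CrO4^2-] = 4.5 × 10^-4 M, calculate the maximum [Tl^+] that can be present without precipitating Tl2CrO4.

[Tl^+] ≈ 4.5e-5 M

Tl2CrO4(s) ⇌ 2 Tl^+(aq) + CrO4^2-(aq)
Ksp = [Tl^+]^2[CrO4^2-]
Precipitation begins when Q = Ksp. With [CrO4^2-] = 4.5 × 10^-4 M:
9.2 × 10^-13 = (4.5 × 10^-4) × [Tl^+]^2
[Tl^+] = (9.2 × 10^-13 / 4.5 × 10^-4)^(1/2) = 4.5 × 10^-5 M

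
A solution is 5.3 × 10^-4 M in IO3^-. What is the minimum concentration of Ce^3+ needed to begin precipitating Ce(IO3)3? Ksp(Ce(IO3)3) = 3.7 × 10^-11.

[Ce^3+] = 0.25 M

Ce(IO3)3(s) ⇌ Ce^3+ + 3 IO3^-
Ksp = [Ce^3+][IO3^-]^3
Precipitation begins when Q = Ksp. With [IO3^-] = 5.3 × 10^-4 M:
3.7 × 10^-11 = (5.3 × 10^-4)^3 × [Ce^3+]
[Ce^3+] = (3.7 × 10^-11 / 1.49 × 10^-10) = 2.5 x 10^-1 M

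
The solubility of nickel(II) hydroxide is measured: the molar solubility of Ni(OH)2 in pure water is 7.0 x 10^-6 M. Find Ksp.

1.4 × 10^-15

Ni(OH)2(s) <=> Ni^2+(aq) + 2 OH^-(aq)
Let s = molar solubility. Then [Ni^2+] = s and [OH^-] = 2s.
Ksp = [Ni^2+][OH^-]^2
Substituting: Ksp = s(2s)^2 = 4s^3
Ksp = 4 × (7.0 × 10^-6)^3 = 1.4 × 10^-15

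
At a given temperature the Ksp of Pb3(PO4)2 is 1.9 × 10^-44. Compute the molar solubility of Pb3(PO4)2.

Pb3(PO4)2(s) <=> 3 Pb^2+(aq) + 2 PO4^3-(aq)
Ksp = [Pb^2+]^3[PO4^3-]^2
Let s = molar solubility. Then [Pb^2+] = 3s and [PO4^3-] = 2s.
Ksp = (3s)^3(2s)^2 = 108s^5
s^5 = 1.9 × 10^-44 / 108, so s = 7.1 × 10^-10 M

s = 7.1e-10 M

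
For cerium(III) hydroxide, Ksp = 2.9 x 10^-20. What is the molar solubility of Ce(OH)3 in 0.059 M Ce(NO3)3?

s ≈ 2.6 x 10^-7 M

Ce(OH)3(s) ⇌ Ce^3+ + 3 OH^-
Ksp = [Ce^3+][OH^-]^3
If s mol/L dissolves here, [Ce^3+] = 0.059 + s ≈ 0.059, [OH^-] = 3s (common-ion effect: Ce^3+ is already 0.059 M).
Ksp ≈ 0.059 × (3s)^3
s = 2.6 x 10^-7 M
Check: s = 2.6 × 10^-7 ≪ 0.059, so the approximation is valid.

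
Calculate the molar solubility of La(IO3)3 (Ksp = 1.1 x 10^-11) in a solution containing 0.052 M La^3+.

2.0 x 10^-4 M

La(IO3)3(s) ⇌ La^3+(aq) + 3 IO3^-(aq)
Ksp = [La^3+][IO3^-]^3
If s mol/L dissolves here, [La^3+] = 0.052 + s ≈ 0.052, [IO3^-] = 3s (common-ion effect: La^3+ is already 0.052 M).
Ksp ≈ 0.052 × (3s)^3
s = 2.0 x 10^-4 M
Check: s = 2.0 × 10^-4 ≪ 0.052, so the approximation is valid.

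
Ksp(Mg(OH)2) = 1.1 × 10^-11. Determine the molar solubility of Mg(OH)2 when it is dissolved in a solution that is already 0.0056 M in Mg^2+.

Mg(OH)2(s) <=> Mg^2+ + 2 OH^-
Ksp = [Mg^2+][OH^-]^2
Let s be the molar solubility in this solution. [Mg^2+] = 0.0056 + s ≈ 0.0056, [OH^-] = 2s (since the Mg^2+ already present dominates).
Ksp ≈ 0.0056 × (2s)^2
s = 2.2 × 10^-5 M
Check: s = 2.2 x 10^-5 ≪ 0.0056, so the approximation is valid.

s ≈ 2.2 × 10^-5 M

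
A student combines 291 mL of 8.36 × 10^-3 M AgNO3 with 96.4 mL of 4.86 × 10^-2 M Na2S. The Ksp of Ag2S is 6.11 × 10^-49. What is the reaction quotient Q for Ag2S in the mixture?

Q = 4.77 × 10^-7

Total volume = 291 + 96.4 = 387.4 mL.
[Ag^+] = 8.36 × 10^-3 × (291/387.4) = 6.280 × 10^-3 M
[S^2-] = 4.86 × 10^-2 × (96.4/387.4) = 1.209 x 10^-2 M
Ag2S(s) ⇌ 2 Ag^+ + S^2-, so Q = [Ag^+]^2[S^2-]
Q = (6.280 × 10^-3)^2(1.209 × 10^-2) = 4.77 × 10^-7
Q > Ksp, so Ag2S will precipitate.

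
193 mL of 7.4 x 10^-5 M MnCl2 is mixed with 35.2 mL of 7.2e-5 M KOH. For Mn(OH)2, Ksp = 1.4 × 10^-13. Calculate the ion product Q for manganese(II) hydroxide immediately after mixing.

Q ≈ 7.7e-15

Total volume = 193 + 35.2 = 228.2 mL.
[Mn^2+] = 7.4 × 10^-5 × (193/228.2) = 6.26 × 10^-5 M
[OH^-] = 7.2 x 10^-5 × (35.2/228.2) = 1.11 x 10^-5 M
Mn(OH)2(s) ⇌ Mn^2+(aq) + 2 OH^-(aq), so Q = [Mn^2+][OH^-]^2
Q = (6.26 × 10^-5)(1.11 × 10^-5)^2 = 7.7 × 10^-15
Q < Ksp, so no precipitate of Mn(OH)2 forms.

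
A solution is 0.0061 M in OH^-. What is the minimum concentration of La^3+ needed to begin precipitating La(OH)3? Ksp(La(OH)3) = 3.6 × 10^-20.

La(OH)3(s) ⇌ La^3+ + 3 OH^-
Ksp = [La^3+][OH^-]^3
Precipitation begins when Q = Ksp. With [OH^-] = 0.0061 M:
3.6 × 10^-20 = (0.0061)^3 × [La^3+]
[La^3+] = (3.6 × 10^-20 / 2.27 x 10^-7) = 1.6 x 10^-13 M

1.6 × 10^-13 M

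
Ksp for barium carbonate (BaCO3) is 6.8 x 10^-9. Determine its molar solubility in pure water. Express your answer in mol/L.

BaCO3(s) ⇌ Ba^2+(aq) + CO3^2-(aq)
Ksp = [Ba^2+][CO3^2-]
If s mol/L of BaCO3 dissolves, [Ba^2+] = s and [CO3^2-] = s.
Ksp = s × s = s^2
s = (6.8 x 10^-9)^(1/2) = 8.2 × 10^-5 M

8.2 x 10^-5 M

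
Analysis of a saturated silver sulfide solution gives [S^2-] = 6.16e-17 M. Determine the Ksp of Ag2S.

9.35e-49

Ag2S(s) <=> 2 Ag^+(aq) + S^2-(aq)
Stoichiometry gives [Ag^+] = (2/1)[S^2-] = 1.232 × 10^-16 M.
Ksp = [Ag^+]^2[S^2-]
Ksp = (1.232 x 10^-16)^2 × 6.16 × 10^-17 = 9.35 x 10^-49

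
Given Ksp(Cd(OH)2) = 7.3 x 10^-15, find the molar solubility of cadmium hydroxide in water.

1.2 × 10^-5 M

Cd(OH)2(s) <=> Cd^2+(aq) + 2 OH^-(aq)
Ksp = [Cd^2+][OH^-]^2
With molar solubility s: [Cd^2+] = s, [OH^-] = 2s.
So Ksp = s × (2s)^2 = 4s^3
Solving, s = (7.3 x 10^-15/4)^(1/3) = 1.2 x 10^-5 M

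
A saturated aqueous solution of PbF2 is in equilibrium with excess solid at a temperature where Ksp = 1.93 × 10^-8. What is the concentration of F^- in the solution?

[F^-] = 3.38e-3 M

PbF2(s) <=> Pb^2+(aq) + 2 F^-(aq)
Ksp = [Pb^2+][F^-]^2
Let s = molar solubility. Then [Pb^2+] = s and [F^-] = 2s.
Ksp = s(2s)^2 = 4s^3
Solving, s = (1.93 × 10^-8/4)^(1/3) = 1.690 x 10^-3 M
[F^-] = 2s = 3.38 x 10^-3 M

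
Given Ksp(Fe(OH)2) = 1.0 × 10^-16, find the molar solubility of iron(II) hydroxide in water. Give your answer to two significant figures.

2.9 × 10^-6 M

Fe(OH)2(s) <=> Fe^2+(aq) + 2 OH^-(aq)
Ksp = [Fe^2+][OH^-]^2
Let s = molar solubility. Then [Fe^2+] = s and [OH^-] = 2s.
Ksp = s(2s)^2 = 4s^3
s^3 = 1.0 × 10^-16 / 4, so s = 2.9 x 10^-6 M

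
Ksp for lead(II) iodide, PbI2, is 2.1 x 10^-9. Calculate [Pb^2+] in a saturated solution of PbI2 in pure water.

PbI2(s) ⇌ Pb^2+(aq) + 2 I^-(aq)
Ksp = [Pb^2+][I^-]^2
For each mole of PbI2 that dissolves: [Pb^2+] = s, [I^-] = 2s.
So Ksp = s × (2s)^2 = 4s^3
Solving, s = (2.1 x 10^-9/4)^(1/3) = 8.07 x 10^-4 M
[Pb^2+] = s = 8.1 × 10^-4 M

[Pb^2+] ≈ 8.1 x 10^-4 M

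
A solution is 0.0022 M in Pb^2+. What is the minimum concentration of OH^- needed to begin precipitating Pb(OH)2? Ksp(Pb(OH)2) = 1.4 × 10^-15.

Pb(OH)2(s) ⇌ Pb^2+ + 2 OH^-
Ksp = [Pb^2+][OH^-]^2
Precipitation begins when Q = Ksp. With [Pb^2+] = 0.0022 M:
1.4 × 10^-15 = (0.0022) × [OH^-]^2
[OH^-] = (1.4 × 10^-15 / 2.2 × 10^-3)^(1/2) = 8.0 × 10^-7 M

8.0 x 10^-7 M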